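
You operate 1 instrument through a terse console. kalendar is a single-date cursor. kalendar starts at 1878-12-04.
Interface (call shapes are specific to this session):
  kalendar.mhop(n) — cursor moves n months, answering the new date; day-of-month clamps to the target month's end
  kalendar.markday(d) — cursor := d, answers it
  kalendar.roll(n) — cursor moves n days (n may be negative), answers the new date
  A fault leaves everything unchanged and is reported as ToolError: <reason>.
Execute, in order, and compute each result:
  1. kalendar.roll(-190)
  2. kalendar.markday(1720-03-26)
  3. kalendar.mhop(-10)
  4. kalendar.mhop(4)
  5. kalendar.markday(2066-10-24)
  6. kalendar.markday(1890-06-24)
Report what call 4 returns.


Answer: 1719-09-26

Derivation:
-- roll(-190) == 1878-05-28
-- markday(1720-03-26) == 1720-03-26
-- mhop(-10) == 1719-05-26
-- mhop(4) == 1719-09-26
-- markday(2066-10-24) == 2066-10-24
-- markday(1890-06-24) == 1890-06-24


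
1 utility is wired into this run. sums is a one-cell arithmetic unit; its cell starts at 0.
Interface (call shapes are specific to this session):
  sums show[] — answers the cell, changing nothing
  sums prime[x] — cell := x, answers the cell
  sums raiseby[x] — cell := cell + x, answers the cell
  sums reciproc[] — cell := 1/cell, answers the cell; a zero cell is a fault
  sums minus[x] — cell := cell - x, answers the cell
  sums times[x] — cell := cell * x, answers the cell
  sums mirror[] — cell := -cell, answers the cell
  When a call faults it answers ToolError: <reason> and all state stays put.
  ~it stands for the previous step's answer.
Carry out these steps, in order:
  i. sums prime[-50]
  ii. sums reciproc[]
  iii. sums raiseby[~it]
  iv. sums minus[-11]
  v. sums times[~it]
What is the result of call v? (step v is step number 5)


Answer: 75076/625

Derivation:
CALL sums prime[x→-50]
RET  -50
CALL sums reciproc[]
RET  -1/50
CALL sums raiseby[x→~it]
RET  -1/25
CALL sums minus[x→-11]
RET  274/25
CALL sums times[x→~it]
RET  75076/625


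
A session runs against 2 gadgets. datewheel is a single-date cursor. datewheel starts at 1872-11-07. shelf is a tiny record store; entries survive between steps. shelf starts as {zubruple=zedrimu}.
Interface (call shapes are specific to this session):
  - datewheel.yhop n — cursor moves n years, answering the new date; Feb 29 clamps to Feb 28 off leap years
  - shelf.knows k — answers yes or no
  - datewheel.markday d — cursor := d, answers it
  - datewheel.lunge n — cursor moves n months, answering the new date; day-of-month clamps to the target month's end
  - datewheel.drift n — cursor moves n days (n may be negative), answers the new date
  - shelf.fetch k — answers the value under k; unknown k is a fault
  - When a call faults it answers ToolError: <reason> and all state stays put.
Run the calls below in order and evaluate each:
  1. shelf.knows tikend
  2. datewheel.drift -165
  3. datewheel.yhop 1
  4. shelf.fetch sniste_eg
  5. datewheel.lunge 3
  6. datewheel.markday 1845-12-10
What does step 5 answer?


Answer: 1873-08-26

Derivation:
% knows(k: tikend) => no
% drift(n: -165) => 1872-05-26
% yhop(n: 1) => 1873-05-26
% fetch(k: sniste_eg) => ToolError: no such key sniste_eg
% lunge(n: 3) => 1873-08-26
% markday(d: 1845-12-10) => 1845-12-10


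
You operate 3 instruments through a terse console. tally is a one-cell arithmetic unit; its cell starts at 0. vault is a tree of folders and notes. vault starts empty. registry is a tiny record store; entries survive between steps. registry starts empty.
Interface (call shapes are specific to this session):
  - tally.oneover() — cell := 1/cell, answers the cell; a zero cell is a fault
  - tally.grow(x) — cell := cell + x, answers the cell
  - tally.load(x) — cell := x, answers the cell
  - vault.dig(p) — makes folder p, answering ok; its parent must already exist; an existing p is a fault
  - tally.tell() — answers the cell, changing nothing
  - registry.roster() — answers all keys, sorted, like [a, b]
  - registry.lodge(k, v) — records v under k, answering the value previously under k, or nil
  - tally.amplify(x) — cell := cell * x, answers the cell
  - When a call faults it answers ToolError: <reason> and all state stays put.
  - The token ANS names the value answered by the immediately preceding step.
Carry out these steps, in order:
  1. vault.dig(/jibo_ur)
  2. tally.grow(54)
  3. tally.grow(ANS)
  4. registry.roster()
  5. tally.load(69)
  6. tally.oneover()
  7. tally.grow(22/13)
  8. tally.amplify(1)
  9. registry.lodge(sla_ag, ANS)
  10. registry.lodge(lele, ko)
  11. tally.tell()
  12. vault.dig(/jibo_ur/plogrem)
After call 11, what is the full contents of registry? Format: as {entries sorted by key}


# vault.dig(/jibo_ur) == ok
# tally.grow(54) == 54
# tally.grow(ANS) == 108
# registry.roster() == []
# tally.load(69) == 69
# tally.oneover() == 1/69
# tally.grow(22/13) == 1531/897
# tally.amplify(1) == 1531/897
# registry.lodge(sla_ag, ANS) == nil
# registry.lodge(lele, ko) == nil
# tally.tell() == 1531/897
# vault.dig(/jibo_ur/plogrem) == ok

Answer: {lele=ko, sla_ag=1531/897}


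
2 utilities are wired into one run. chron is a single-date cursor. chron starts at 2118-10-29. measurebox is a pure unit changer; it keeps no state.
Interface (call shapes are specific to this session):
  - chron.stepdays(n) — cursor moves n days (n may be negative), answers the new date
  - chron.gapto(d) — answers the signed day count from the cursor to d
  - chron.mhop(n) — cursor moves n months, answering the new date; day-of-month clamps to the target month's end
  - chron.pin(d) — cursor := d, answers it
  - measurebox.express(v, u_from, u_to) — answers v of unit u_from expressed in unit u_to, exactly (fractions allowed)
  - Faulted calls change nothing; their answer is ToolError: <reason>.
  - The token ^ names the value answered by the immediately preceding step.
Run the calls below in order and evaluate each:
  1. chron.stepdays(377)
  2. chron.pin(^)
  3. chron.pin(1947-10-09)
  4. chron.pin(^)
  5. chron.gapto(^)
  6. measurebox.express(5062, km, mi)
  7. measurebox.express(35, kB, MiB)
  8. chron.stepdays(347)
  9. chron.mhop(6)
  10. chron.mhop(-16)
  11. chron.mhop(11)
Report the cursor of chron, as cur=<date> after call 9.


Answer: cur=1949-03-20

Derivation:
! chron.stepdays(n=377) == 2119-11-10
! chron.pin(d=^) == 2119-11-10
! chron.pin(d=1947-10-09) == 1947-10-09
! chron.pin(d=^) == 1947-10-09
! chron.gapto(d=^) == 0
! measurebox.express(v=5062, u_from=km, u_to=mi) == 39546875/12573
! measurebox.express(v=35, u_from=kB, u_to=MiB) == 4375/131072
! chron.stepdays(n=347) == 1948-09-20
! chron.mhop(n=6) == 1949-03-20
! chron.mhop(n=-16) == 1947-11-20
! chron.mhop(n=11) == 1948-10-20


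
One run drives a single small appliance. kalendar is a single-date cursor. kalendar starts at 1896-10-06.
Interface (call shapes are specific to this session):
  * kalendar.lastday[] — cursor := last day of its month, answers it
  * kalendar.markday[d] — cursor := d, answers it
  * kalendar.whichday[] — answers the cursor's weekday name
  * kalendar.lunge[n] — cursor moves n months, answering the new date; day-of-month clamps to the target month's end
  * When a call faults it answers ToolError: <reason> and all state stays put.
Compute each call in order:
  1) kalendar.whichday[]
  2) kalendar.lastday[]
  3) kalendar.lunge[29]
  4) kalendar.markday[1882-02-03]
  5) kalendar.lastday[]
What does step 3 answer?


Answer: 1899-03-31

Derivation:
// whichday() == Tuesday
// lastday() == 1896-10-31
// lunge(n='29') == 1899-03-31
// markday(d='1882-02-03') == 1882-02-03
// lastday() == 1882-02-28


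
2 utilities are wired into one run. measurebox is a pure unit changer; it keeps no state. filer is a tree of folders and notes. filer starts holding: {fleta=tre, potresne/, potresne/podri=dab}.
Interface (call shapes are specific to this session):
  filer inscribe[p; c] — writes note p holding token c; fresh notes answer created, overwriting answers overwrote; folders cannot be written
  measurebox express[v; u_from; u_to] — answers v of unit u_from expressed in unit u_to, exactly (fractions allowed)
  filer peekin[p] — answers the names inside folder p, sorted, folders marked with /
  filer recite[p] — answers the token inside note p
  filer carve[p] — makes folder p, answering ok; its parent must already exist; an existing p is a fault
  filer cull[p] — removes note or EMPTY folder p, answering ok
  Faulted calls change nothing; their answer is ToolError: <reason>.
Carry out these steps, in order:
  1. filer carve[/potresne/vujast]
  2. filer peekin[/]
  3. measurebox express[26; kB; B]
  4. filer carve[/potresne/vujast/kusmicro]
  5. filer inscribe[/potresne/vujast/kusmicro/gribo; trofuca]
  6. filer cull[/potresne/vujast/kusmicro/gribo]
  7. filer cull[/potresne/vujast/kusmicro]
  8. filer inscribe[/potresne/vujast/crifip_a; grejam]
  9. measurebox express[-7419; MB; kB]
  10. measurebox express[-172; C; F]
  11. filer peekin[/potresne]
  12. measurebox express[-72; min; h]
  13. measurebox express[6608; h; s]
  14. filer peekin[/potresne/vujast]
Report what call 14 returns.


Answer: [crifip_a]

Derivation:
> filer carve p=/potresne/vujast
[out] ok
> filer peekin p=/
[out] [fleta, potresne/]
> measurebox express v=26 u_from=kB u_to=B
[out] 26000
> filer carve p=/potresne/vujast/kusmicro
[out] ok
> filer inscribe p=/potresne/vujast/kusmicro/gribo c=trofuca
[out] created
> filer cull p=/potresne/vujast/kusmicro/gribo
[out] ok
> filer cull p=/potresne/vujast/kusmicro
[out] ok
> filer inscribe p=/potresne/vujast/crifip_a c=grejam
[out] created
> measurebox express v=-7419 u_from=MB u_to=kB
[out] -7419000
> measurebox express v=-172 u_from=C u_to=F
[out] -1388/5
> filer peekin p=/potresne
[out] [podri, vujast/]
> measurebox express v=-72 u_from=min u_to=h
[out] -6/5
> measurebox express v=6608 u_from=h u_to=s
[out] 23788800
> filer peekin p=/potresne/vujast
[out] [crifip_a]


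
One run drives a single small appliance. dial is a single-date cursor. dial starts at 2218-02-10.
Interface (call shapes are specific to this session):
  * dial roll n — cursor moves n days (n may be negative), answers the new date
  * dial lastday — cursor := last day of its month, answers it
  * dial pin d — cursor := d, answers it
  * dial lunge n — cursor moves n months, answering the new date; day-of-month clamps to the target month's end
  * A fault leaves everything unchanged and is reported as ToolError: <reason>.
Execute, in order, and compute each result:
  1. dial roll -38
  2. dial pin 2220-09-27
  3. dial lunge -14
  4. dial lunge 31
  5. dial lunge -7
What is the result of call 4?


! dial roll(-38) : 2218-01-03
! dial pin(2220-09-27) : 2220-09-27
! dial lunge(-14) : 2219-07-27
! dial lunge(31) : 2222-02-27
! dial lunge(-7) : 2221-07-27

Answer: 2222-02-27


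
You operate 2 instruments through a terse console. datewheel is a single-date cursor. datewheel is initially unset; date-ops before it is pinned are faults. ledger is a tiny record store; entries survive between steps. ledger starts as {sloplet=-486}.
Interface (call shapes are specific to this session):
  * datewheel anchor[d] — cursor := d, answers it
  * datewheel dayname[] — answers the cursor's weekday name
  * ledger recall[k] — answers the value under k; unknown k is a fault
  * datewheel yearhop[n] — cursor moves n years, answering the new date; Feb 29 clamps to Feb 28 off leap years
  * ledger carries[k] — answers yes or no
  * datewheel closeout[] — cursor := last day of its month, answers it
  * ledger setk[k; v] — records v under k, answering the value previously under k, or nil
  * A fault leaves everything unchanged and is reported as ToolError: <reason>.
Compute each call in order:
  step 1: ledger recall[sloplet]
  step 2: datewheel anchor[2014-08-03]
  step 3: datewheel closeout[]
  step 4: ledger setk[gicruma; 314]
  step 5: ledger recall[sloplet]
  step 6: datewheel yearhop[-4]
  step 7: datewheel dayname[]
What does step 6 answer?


Answer: 2010-08-31

Derivation:
==> ledger recall(k→sloplet)
<== -486
==> datewheel anchor(d→2014-08-03)
<== 2014-08-03
==> datewheel closeout()
<== 2014-08-31
==> ledger setk(k→gicruma, v→314)
<== nil
==> ledger recall(k→sloplet)
<== -486
==> datewheel yearhop(n→-4)
<== 2010-08-31
==> datewheel dayname()
<== Tuesday


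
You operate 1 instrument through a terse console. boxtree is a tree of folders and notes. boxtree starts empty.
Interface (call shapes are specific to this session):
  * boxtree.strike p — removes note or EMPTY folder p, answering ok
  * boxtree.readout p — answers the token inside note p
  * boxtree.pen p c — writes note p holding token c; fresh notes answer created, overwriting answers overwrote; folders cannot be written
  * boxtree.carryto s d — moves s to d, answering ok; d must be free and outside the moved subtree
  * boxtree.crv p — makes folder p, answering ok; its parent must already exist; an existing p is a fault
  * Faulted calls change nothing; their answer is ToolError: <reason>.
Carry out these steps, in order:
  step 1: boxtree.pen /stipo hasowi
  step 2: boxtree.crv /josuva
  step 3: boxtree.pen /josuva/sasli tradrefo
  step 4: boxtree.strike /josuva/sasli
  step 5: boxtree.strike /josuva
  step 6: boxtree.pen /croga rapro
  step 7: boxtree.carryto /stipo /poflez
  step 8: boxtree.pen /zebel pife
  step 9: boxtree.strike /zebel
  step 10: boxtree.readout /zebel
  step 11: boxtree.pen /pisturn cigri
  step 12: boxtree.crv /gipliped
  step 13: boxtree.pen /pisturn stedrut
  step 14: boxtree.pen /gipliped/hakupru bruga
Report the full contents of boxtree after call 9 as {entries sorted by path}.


[in] pen p: /stipo c: hasowi
= created
[in] crv p: /josuva
= ok
[in] pen p: /josuva/sasli c: tradrefo
= created
[in] strike p: /josuva/sasli
= ok
[in] strike p: /josuva
= ok
[in] pen p: /croga c: rapro
= created
[in] carryto s: /stipo d: /poflez
= ok
[in] pen p: /zebel c: pife
= created
[in] strike p: /zebel
= ok
[in] readout p: /zebel
= ToolError: not found
[in] pen p: /pisturn c: cigri
= created
[in] crv p: /gipliped
= ok
[in] pen p: /pisturn c: stedrut
= overwrote
[in] pen p: /gipliped/hakupru c: bruga
= created

Answer: {croga=rapro, poflez=hasowi}


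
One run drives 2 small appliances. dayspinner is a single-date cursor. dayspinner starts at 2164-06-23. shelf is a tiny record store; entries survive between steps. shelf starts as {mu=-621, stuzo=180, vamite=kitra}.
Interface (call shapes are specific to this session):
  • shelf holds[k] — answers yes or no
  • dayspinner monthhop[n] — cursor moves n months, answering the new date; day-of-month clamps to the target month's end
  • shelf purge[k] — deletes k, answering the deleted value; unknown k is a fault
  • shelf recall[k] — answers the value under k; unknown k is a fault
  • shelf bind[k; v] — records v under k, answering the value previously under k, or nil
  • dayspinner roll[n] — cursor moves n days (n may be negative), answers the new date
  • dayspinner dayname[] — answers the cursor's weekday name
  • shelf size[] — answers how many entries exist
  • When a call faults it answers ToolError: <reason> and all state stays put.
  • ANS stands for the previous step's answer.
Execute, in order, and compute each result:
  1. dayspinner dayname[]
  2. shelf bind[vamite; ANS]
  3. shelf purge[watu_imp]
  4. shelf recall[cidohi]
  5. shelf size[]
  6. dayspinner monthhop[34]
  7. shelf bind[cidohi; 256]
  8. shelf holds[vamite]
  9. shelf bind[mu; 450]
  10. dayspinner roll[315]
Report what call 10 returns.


Answer: 2168-03-03

Derivation:
! dayspinner dayname() => Saturday
! shelf bind(k→vamite, v→ANS) => kitra
! shelf purge(k→watu_imp) => ToolError: no such key watu_imp
! shelf recall(k→cidohi) => ToolError: no such key cidohi
! shelf size() => 3
! dayspinner monthhop(n→34) => 2167-04-23
! shelf bind(k→cidohi, v→256) => nil
! shelf holds(k→vamite) => yes
! shelf bind(k→mu, v→450) => -621
! dayspinner roll(n→315) => 2168-03-03


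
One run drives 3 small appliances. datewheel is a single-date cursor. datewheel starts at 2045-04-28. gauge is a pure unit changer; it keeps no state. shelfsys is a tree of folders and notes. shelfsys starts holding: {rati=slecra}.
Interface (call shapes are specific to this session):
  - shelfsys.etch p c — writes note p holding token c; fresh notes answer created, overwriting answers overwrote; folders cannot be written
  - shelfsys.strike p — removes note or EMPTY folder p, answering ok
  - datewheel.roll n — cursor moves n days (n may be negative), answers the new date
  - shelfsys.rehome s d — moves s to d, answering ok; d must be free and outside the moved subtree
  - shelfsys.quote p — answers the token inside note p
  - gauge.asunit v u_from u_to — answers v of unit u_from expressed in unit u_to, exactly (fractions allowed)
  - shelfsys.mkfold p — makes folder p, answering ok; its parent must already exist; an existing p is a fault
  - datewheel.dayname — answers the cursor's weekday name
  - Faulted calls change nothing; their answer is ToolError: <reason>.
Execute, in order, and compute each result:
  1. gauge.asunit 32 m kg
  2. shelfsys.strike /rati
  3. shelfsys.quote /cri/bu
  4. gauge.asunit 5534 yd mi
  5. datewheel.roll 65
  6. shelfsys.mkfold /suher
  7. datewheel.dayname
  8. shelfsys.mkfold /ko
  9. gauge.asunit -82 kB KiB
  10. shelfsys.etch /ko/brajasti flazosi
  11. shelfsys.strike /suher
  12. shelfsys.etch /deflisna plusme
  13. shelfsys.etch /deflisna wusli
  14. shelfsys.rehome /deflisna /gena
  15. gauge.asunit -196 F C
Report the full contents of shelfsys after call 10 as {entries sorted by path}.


% gauge.asunit v: 32 u_from: m u_to: kg
[out] ToolError: incompatible units
% shelfsys.strike p: /rati
[out] ok
% shelfsys.quote p: /cri/bu
[out] ToolError: not found
% gauge.asunit v: 5534 u_from: yd u_to: mi
[out] 2767/880
% datewheel.roll n: 65
[out] 2045-07-02
% shelfsys.mkfold p: /suher
[out] ok
% datewheel.dayname
[out] Sunday
% shelfsys.mkfold p: /ko
[out] ok
% gauge.asunit v: -82 u_from: kB u_to: KiB
[out] -5125/64
% shelfsys.etch p: /ko/brajasti c: flazosi
[out] created
% shelfsys.strike p: /suher
[out] ok
% shelfsys.etch p: /deflisna c: plusme
[out] created
% shelfsys.etch p: /deflisna c: wusli
[out] overwrote
% shelfsys.rehome s: /deflisna d: /gena
[out] ok
% gauge.asunit v: -196 u_from: F u_to: C
[out] -380/3

Answer: {ko/, ko/brajasti=flazosi, suher/}


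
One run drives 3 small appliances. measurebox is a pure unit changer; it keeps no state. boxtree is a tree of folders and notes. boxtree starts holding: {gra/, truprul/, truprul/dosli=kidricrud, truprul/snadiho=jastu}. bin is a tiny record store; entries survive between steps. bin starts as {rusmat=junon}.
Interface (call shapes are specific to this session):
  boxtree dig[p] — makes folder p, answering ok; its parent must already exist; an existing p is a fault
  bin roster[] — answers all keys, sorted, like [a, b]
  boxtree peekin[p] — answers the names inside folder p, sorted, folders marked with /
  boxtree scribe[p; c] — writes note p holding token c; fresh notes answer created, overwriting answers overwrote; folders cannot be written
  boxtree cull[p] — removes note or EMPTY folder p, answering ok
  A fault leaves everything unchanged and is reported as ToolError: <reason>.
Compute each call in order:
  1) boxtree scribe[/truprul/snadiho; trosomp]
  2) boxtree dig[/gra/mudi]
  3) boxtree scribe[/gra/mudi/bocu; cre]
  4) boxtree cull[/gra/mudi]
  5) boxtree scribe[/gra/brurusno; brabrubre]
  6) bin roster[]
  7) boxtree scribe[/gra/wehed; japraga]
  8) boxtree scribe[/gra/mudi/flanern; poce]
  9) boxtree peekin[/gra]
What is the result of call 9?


Answer: [brurusno, mudi/, wehed]

Derivation:
I invoke boxtree scribe on p→/truprul/snadiho, c→trosomp, yielding overwrote.
Using boxtree dig on p→/gra/mudi, yielding ok.
I run boxtree scribe on p→/gra/mudi/bocu, c→cre, which returns created.
I try boxtree cull on p→/gra/mudi: ToolError: not empty.
Using boxtree scribe on p→/gra/brurusno, c→brabrubre, and get created.
I call bin roster, and get [rusmat].
I run boxtree scribe on p→/gra/wehed, c→japraga, and observe created.
Now I run boxtree scribe on p→/gra/mudi/flanern, c→poce, and see created.
I call boxtree peekin on p→/gra, → [brurusno, mudi/, wehed].


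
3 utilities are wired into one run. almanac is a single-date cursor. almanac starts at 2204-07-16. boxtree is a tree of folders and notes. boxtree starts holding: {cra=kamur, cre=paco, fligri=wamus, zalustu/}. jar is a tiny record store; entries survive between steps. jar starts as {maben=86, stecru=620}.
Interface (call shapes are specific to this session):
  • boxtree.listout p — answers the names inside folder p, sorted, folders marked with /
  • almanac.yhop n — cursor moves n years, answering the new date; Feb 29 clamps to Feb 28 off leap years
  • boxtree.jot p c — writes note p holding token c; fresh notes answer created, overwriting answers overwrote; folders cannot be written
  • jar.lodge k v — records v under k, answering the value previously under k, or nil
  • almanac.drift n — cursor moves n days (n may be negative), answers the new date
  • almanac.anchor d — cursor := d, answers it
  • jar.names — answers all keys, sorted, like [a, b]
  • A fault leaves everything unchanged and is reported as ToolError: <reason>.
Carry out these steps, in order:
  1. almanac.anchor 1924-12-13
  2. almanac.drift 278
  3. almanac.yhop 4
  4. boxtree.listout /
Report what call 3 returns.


→ almanac.anchor(d='1924-12-13')
← 1924-12-13
→ almanac.drift(n='278')
← 1925-09-17
→ almanac.yhop(n='4')
← 1929-09-17
→ boxtree.listout(p='/')
← [cra, cre, fligri, zalustu/]

Answer: 1929-09-17


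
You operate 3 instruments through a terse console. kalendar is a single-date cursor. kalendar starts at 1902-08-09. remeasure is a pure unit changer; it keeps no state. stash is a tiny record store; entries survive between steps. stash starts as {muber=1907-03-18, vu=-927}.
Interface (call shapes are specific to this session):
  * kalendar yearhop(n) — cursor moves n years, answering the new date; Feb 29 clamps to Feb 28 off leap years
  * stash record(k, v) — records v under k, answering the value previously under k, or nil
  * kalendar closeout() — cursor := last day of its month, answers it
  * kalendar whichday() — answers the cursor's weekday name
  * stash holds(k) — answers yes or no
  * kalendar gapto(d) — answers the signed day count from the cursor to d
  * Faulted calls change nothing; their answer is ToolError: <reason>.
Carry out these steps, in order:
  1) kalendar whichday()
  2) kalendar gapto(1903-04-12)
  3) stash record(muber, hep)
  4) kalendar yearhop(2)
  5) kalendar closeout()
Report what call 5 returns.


[in] kalendar whichday
[out] Saturday
[in] kalendar gapto d='1903-04-12'
[out] 246
[in] stash record k='muber' v='hep'
[out] 1907-03-18
[in] kalendar yearhop n='2'
[out] 1904-08-09
[in] kalendar closeout
[out] 1904-08-31

Answer: 1904-08-31


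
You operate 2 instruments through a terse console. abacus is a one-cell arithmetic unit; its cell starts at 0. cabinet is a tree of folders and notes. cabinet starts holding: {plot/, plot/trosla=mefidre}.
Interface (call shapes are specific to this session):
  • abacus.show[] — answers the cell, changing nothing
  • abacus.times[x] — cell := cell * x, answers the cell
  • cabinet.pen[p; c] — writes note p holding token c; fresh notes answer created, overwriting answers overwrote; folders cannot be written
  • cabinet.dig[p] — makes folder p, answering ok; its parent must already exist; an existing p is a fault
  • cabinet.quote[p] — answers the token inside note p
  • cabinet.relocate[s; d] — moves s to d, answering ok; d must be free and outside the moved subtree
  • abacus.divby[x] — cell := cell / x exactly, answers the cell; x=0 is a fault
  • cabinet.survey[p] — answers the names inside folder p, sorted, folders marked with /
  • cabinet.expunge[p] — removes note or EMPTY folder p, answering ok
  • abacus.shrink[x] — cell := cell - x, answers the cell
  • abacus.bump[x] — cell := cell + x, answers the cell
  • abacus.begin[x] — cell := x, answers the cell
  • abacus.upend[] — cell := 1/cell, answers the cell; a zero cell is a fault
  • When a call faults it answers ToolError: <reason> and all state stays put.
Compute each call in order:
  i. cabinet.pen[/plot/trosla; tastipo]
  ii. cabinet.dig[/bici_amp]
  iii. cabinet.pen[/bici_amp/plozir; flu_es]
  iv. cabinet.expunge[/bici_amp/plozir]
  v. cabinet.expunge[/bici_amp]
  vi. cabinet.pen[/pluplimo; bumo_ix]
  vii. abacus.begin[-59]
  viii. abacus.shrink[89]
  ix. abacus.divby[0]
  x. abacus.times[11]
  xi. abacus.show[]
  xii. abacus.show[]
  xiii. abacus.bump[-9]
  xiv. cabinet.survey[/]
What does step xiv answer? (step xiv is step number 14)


==> pen(p='/plot/trosla', c='tastipo')
<== overwrote
==> dig(p='/bici_amp')
<== ok
==> pen(p='/bici_amp/plozir', c='flu_es')
<== created
==> expunge(p='/bici_amp/plozir')
<== ok
==> expunge(p='/bici_amp')
<== ok
==> pen(p='/pluplimo', c='bumo_ix')
<== created
==> begin(x='-59')
<== -59
==> shrink(x='89')
<== -148
==> divby(x='0')
<== ToolError: division by zero
==> times(x='11')
<== -1628
==> show()
<== -1628
==> show()
<== -1628
==> bump(x='-9')
<== -1637
==> survey(p='/')
<== [plot/, pluplimo]

Answer: [plot/, pluplimo]


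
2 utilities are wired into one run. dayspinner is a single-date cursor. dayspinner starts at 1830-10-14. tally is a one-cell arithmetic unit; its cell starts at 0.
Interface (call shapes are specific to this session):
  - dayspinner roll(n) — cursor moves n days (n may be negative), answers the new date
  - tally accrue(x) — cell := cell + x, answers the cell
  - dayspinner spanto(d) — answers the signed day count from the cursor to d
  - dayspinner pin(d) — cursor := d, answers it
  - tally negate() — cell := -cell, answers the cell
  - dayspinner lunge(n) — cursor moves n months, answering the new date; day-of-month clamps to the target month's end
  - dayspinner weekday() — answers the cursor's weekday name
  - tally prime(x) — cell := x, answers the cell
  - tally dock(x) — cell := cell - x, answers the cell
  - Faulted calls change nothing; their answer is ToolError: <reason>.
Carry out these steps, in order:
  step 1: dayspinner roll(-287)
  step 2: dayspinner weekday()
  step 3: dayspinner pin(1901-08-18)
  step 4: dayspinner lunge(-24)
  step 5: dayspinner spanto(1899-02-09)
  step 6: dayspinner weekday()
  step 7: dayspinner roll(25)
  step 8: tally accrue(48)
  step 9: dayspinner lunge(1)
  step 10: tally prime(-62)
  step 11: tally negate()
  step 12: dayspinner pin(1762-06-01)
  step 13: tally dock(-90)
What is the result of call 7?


Calling dayspinner roll using n: -287, and observe 1829-12-31.
I call dayspinner weekday(), → Thursday.
Then dayspinner pin using d: 1901-08-18, and get 1901-08-18.
I use dayspinner lunge using n: -24, — result: 1899-08-18.
Invoking dayspinner spanto using d: 1899-02-09, and get -190.
I call dayspinner weekday, giving Friday.
I run dayspinner roll using n: 25, → 1899-09-12.
I invoke tally accrue using x: 48, giving 48.
Next I call dayspinner lunge using n: 1, and see 1899-10-12.
Using tally prime using x: -62, yielding -62.
I use tally negate, yielding 62.
I try dayspinner pin using d: 1762-06-01, and see 1762-06-01.
I invoke tally dock using x: -90, — result: 152.

Answer: 1899-09-12


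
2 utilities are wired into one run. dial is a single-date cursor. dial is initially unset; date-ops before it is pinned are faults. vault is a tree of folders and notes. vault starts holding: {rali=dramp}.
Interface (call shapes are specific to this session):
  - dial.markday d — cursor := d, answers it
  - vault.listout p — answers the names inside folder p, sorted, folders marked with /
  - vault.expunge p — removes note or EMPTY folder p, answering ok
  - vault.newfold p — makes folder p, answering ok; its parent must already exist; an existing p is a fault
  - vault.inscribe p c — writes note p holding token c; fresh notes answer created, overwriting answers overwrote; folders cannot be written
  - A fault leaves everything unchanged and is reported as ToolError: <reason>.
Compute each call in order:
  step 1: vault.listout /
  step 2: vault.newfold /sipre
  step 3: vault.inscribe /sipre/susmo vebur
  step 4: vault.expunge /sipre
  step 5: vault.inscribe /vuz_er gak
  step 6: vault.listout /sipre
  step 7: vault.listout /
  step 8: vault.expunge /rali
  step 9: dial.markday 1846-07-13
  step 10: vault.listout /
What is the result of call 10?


Answer: [sipre/, vuz_er]

Derivation:
-- 1. listout(p→/) : [rali]
-- 2. newfold(p→/sipre) : ok
-- 3. inscribe(p→/sipre/susmo, c→vebur) : created
-- 4. expunge(p→/sipre) : ToolError: not empty
-- 5. inscribe(p→/vuz_er, c→gak) : created
-- 6. listout(p→/sipre) : [susmo]
-- 7. listout(p→/) : [rali, sipre/, vuz_er]
-- 8. expunge(p→/rali) : ok
-- 9. markday(d→1846-07-13) : 1846-07-13
-- 10. listout(p→/) : [sipre/, vuz_er]


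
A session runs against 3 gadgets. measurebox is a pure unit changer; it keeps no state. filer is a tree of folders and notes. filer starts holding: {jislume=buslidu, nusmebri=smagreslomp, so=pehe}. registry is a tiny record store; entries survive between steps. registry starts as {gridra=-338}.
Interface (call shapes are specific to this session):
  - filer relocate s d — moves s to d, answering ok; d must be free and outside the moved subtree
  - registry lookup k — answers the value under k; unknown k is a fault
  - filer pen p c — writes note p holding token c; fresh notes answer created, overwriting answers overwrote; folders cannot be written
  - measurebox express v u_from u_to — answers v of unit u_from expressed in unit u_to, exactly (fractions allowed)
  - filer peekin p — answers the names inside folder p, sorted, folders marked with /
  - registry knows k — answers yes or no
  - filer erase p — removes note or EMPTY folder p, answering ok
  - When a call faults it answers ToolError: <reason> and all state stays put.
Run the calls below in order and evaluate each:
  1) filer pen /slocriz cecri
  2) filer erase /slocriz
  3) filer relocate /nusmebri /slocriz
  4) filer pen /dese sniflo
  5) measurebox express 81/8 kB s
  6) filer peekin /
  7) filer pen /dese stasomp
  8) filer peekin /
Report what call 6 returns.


Answer: [dese, jislume, slocriz, so]

Derivation:
Act: filer pen[p=/slocriz; c=cecri]
Obs: created
Act: filer erase[p=/slocriz]
Obs: ok
Act: filer relocate[s=/nusmebri; d=/slocriz]
Obs: ok
Act: filer pen[p=/dese; c=sniflo]
Obs: created
Act: measurebox express[v=81/8; u_from=kB; u_to=s]
Obs: ToolError: incompatible units
Act: filer peekin[p=/]
Obs: [dese, jislume, slocriz, so]
Act: filer pen[p=/dese; c=stasomp]
Obs: overwrote
Act: filer peekin[p=/]
Obs: [dese, jislume, slocriz, so]


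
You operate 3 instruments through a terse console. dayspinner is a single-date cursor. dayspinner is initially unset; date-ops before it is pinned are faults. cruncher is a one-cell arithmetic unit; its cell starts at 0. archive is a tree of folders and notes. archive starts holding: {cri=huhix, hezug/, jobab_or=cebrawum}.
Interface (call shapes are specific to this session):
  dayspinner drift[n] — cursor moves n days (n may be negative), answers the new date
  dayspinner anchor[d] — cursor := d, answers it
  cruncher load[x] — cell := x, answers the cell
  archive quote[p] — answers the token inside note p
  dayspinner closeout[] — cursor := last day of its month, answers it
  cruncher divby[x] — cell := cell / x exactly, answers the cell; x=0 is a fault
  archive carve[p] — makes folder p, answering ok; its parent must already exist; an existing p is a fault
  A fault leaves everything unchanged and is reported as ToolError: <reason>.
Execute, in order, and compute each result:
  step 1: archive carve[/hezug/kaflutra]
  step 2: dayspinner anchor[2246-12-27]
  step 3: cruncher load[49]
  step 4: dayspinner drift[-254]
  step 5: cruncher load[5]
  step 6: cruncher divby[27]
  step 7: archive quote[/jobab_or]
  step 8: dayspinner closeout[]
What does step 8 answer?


> archive carve p: /hezug/kaflutra
= ok
> dayspinner anchor d: 2246-12-27
= 2246-12-27
> cruncher load x: 49
= 49
> dayspinner drift n: -254
= 2246-04-17
> cruncher load x: 5
= 5
> cruncher divby x: 27
= 5/27
> archive quote p: /jobab_or
= cebrawum
> dayspinner closeout
= 2246-04-30

Answer: 2246-04-30


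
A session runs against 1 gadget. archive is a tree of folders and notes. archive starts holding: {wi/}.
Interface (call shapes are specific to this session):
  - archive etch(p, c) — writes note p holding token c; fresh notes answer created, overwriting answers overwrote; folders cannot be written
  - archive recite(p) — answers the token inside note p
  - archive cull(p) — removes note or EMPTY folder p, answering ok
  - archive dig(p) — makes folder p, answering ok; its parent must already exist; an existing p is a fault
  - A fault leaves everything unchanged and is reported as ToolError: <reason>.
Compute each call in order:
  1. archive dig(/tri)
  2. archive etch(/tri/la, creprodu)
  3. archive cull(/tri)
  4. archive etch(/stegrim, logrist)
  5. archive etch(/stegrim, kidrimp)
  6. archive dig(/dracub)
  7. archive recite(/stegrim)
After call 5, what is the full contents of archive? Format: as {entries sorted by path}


Answer: {stegrim=kidrimp, tri/, tri/la=creprodu, wi/}

Derivation:
% archive dig p='/tri'
[out] ok
% archive etch p='/tri/la' c='creprodu'
[out] created
% archive cull p='/tri'
[out] ToolError: not empty
% archive etch p='/stegrim' c='logrist'
[out] created
% archive etch p='/stegrim' c='kidrimp'
[out] overwrote
% archive dig p='/dracub'
[out] ok
% archive recite p='/stegrim'
[out] kidrimp


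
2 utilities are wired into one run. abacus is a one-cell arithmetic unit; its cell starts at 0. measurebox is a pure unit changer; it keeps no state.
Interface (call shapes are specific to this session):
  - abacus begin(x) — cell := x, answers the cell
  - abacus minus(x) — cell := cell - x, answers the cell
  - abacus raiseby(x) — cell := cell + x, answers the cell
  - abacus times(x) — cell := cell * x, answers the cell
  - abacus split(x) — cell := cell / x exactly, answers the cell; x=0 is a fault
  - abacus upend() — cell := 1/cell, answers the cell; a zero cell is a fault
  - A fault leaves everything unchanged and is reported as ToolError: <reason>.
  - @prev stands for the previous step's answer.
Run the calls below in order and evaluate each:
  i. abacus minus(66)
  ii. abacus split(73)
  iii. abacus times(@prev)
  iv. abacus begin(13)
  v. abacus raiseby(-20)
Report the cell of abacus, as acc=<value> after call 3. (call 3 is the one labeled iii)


Answer: acc=4356/5329

Derivation:
$ abacus minus 66
[out] -66
$ abacus split 73
[out] -66/73
$ abacus times @prev
[out] 4356/5329
$ abacus begin 13
[out] 13
$ abacus raiseby -20
[out] -7


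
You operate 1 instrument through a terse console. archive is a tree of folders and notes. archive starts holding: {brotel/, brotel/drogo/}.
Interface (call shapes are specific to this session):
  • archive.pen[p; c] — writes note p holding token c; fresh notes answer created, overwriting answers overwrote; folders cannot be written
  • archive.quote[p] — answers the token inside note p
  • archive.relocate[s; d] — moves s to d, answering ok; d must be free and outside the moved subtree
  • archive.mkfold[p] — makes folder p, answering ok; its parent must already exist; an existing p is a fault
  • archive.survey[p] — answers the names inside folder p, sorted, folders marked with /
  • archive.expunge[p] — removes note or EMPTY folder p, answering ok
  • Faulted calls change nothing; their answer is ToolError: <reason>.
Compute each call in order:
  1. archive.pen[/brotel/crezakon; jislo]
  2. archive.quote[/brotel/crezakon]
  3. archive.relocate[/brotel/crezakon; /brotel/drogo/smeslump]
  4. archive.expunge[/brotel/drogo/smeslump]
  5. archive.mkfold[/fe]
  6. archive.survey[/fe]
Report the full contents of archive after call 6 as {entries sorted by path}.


Then archive.pen using /brotel/crezakon, jislo, yielding created.
I use archive.quote using /brotel/crezakon, which returns jislo.
I run archive.relocate using /brotel/crezakon, /brotel/drogo/smeslump, giving ok.
I invoke archive.expunge using /brotel/drogo/smeslump, and see ok.
I call archive.mkfold using /fe, which returns ok.
I use archive.survey using /fe, and get [].

Answer: {brotel/, brotel/drogo/, fe/}


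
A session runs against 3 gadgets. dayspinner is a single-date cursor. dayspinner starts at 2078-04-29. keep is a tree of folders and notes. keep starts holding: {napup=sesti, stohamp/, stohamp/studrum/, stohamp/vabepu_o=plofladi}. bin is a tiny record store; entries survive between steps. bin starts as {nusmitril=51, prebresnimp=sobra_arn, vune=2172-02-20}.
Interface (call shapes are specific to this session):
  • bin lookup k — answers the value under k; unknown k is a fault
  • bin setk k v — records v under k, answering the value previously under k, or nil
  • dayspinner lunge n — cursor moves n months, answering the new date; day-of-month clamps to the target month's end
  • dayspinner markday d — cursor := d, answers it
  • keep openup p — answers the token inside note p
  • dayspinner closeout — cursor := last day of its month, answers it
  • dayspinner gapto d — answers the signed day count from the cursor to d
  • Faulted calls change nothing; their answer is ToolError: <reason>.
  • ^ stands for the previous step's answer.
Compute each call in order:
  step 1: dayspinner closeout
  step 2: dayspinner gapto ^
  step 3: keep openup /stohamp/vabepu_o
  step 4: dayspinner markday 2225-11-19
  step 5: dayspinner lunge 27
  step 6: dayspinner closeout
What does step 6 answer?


==> dayspinner closeout()
<== 2078-04-30
==> dayspinner gapto(d→^)
<== 0
==> keep openup(p→/stohamp/vabepu_o)
<== plofladi
==> dayspinner markday(d→2225-11-19)
<== 2225-11-19
==> dayspinner lunge(n→27)
<== 2228-02-19
==> dayspinner closeout()
<== 2228-02-29

Answer: 2228-02-29


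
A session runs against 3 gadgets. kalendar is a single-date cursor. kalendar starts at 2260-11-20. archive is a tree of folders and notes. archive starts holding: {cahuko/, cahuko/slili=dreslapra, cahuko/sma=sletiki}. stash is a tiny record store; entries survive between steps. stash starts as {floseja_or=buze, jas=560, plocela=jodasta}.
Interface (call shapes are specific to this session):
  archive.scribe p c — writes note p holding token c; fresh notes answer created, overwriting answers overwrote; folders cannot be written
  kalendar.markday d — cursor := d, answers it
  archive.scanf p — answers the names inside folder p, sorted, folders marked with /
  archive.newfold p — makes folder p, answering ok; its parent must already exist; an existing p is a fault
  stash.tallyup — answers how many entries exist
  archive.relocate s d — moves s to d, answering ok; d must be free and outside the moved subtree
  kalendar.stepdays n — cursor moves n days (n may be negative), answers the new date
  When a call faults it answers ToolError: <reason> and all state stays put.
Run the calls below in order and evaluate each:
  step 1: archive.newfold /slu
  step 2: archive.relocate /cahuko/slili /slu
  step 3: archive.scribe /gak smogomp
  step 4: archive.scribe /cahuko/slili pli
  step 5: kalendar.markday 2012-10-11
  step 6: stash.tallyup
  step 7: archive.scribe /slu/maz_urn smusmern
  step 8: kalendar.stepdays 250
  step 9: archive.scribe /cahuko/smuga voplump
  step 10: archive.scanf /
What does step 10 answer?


Answer: [cahuko/, gak, slu/]

Derivation:
I run archive.newfold with p='/slu', and get ok.
I use archive.relocate with s='/cahuko/slili', d='/slu', and see ToolError: exists.
Using archive.scribe with p='/gak', c='smogomp', giving created.
Invoking archive.scribe with p='/cahuko/slili', c='pli': overwrote.
I use kalendar.markday with d='2012-10-11', — result: 2012-10-11.
I run stash.tallyup, which returns 3.
Now I run archive.scribe with p='/slu/maz_urn', c='smusmern', which returns created.
I call kalendar.stepdays with n='250', and get 2013-06-18.
I invoke archive.scribe with p='/cahuko/smuga', c='voplump', and observe created.
Calling archive.scanf with p='/', — result: [cahuko/, gak, slu/].
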